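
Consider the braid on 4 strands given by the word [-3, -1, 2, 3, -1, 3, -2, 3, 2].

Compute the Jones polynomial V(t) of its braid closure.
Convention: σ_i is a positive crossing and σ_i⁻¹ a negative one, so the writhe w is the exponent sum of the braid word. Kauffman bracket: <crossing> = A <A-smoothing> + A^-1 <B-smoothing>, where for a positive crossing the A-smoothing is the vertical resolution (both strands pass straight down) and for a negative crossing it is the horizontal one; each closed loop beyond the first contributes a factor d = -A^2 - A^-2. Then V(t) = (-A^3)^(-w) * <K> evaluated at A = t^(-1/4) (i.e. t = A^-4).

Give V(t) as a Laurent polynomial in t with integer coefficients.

Braid: s3^-1 s1^-1 s2 s3 s1^-1 s3 s2^-1 s3 s2 on 4 strands, 9 crossings.
Writhe w = (#positive) - (#negative) = 5 - 4 = 1.
Computing the Kauffman bracket via state sum. There are 2^9 = 512 states.
Each crossing splits two ways (0=vertical, 1=horizontal). The state's weight is A^(#A-smoothings - #B-smoothings) * d^(loops - 1).
Tabulate the states by total A-exponent and number of loops L (A-exp: L × count):
  A^9: L=2 ×1
  A^7: L=1 ×3, L=3 ×6
  A^5: L=2 ×26, L=4 ×10
  A^3: L=1 ×21, L=3 ×58, L=5 ×5
  A^1: L=2 ×86, L=4 ×39, L=6 ×1
  A^-1: L=1 ×35, L=3 ×80, L=5 ×11
  A^-3: L=2 ×53, L=4 ×30, L=6 ×1
  A^-5: L=3 ×32, L=5 ×4
  A^-7: L=4 ×9
  A^-9: L=5 ×1
Each group contributes A^e * Σ count * d^(L-1):
Powers of d = -A^2 - A^-2: d^2 = A^4 + 2 + A^-4; d^3 = -A^6 - 3*A^2 - 3*A^-2 - A^-6; d^4 = A^8 + 4*A^4 + 6 + 4*A^-4 + A^-8; d^5 = -A^10 - 5*A^6 - 10*A^2 - 10*A^-2 - 5*A^-6 - A^-10.
  A^9 * (d) = -A^11 - A^7
  A^7 * (3 + 6*d^2) = 6*A^11 + 15*A^7 + 6*A^3
  A^5 * (26*d + 10*d^3) = -10*A^11 - 56*A^7 - 56*A^3 - 10*A^-1
  A^3 * (21 + 58*d^2 + 5*d^4) = 5*A^11 + 78*A^7 + 167*A^3 + 78*A^-1 + 5*A^-5
  A^1 * (86*d + 39*d^3 + d^5) = -A^11 - 44*A^7 - 213*A^3 - 213*A^-1 - 44*A^-5 - A^-9
  A^-1 * (35 + 80*d^2 + 11*d^4) = 11*A^7 + 124*A^3 + 261*A^-1 + 124*A^-5 + 11*A^-9
  A^-3 * (53*d + 30*d^3 + d^5) = -A^7 - 35*A^3 - 153*A^-1 - 153*A^-5 - 35*A^-9 - A^-13
  A^-5 * (32*d^2 + 4*d^4) = 4*A^3 + 48*A^-1 + 88*A^-5 + 48*A^-9 + 4*A^-13
  A^-7 * (9*d^3) = -9*A^-1 - 27*A^-5 - 27*A^-9 - 9*A^-13
  A^-9 * (d^4) = A^-1 + 4*A^-5 + 6*A^-9 + 4*A^-13 + A^-17
Summing the groups: <K> = -A^11 + 2*A^7 - 3*A^3 + 3*A^-1 - 3*A^-5 + 2*A^-9 - 2*A^-13 + A^-17
Normalise by the writhe: (-A^3)^(-w) = (-A^3)^(-1) = -A^-3, so f(A) = -A^-3 * <K> = A^8 - 2*A^4 + 3 - 3*A^-4 + 3*A^-8 - 2*A^-12 + 2*A^-16 - A^-20.
Substitute A = t^(-1/4), i.e. A^e → t^(-e/4): V(t) = -t^5 + 2*t^4 - 2*t^3 + 3*t^2 - 3*t + 3 - 2*t^-1 + t^-2

Answer: -t^5 + 2*t^4 - 2*t^3 + 3*t^2 - 3*t + 3 - 2*t^-1 + t^-2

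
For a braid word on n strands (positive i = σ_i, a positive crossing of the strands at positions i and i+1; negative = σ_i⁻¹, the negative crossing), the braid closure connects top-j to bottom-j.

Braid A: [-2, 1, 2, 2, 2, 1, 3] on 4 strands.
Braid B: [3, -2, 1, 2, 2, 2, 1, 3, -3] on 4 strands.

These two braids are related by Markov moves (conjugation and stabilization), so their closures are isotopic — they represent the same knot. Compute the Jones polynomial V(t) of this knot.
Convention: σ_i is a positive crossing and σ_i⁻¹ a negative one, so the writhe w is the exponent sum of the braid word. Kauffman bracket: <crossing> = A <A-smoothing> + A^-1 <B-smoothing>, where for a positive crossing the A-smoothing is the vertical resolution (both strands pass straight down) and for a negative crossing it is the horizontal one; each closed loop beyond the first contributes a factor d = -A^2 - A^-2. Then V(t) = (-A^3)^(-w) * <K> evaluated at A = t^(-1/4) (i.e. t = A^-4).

-t^6 + t^5 - t^4 + 2*t^3 - t^2 + t

Derivation:
Markov-equivalent braids have isotopic closures, hence identical knot invariants. Strip the Markov moves from each word to reach a common short braid β, then compute V(t) once on β.
Braid A: s2^-1 s1 s2 s2 s2 s1 s3 on 4 strands reduces by inverse Markov moves (closure unchanged at each step):
  Destabilize: the word has the form β·s3 where s3 occurs only as the final letter (β ∈ B_3); drop it and the last strand → 3 strands.
Reduced to β = s2^-1 s1 s2 s2 s2 s1 on 3 strands, 6 crossings.
Braid B: s3 s2^-1 s1 s2 s2 s2 s1 s3 s3^-1 on 4 strands reduces by inverse Markov moves (closure unchanged at each step):
  Deconjugate: the word is γ·β·γ⁻¹ with γ = s3 (prefix) and γ⁻¹ = s3^-1 (suffix); strip both.
  Destabilize: the word has the form β·s3 where s3 occurs only as the final letter (β ∈ B_3); drop it and the last strand → 3 strands.
Reduced to β = s2^-1 s1 s2 s2 s2 s1 on 3 strands, 6 crossings.
Both give the same β = s2^-1 s1 s2 s2 s2 s1 on 3 strands, so one state sum suffices:
Braid: s2^-1 s1 s2 s2 s2 s1 on 3 strands, 6 crossings.
Writhe w = (#positive) - (#negative) = 5 - 1 = 4.
Computing the Kauffman bracket via state sum. There are 2^6 = 64 states.
Smooth each crossing (0=||, 1=⌣⌢); contribution A^(Σ sign_k(1-2s_k)) * d^(L-1).
Tabulate the states by total A-exponent and number of loops L (A-exp: L × count):
  A^6: L=2 ×1
  A^4: L=1 ×2, L=3 ×4
  A^2: L=2 ×12, L=4 ×3
  A^0: L=1 ×9, L=3 ×10, L=5 ×1
  A^-2: L=2 ×12, L=4 ×3
  A^-4: L=3 ×6
  A^-6: L=4 ×1
Each group contributes A^e * Σ count * d^(L-1):
Powers of d = -A^2 - A^-2: d^2 = A^4 + 2 + A^-4; d^3 = -A^6 - 3*A^2 - 3*A^-2 - A^-6; d^4 = A^8 + 4*A^4 + 6 + 4*A^-4 + A^-8.
  A^6 * (d) = -A^8 - A^4
  A^4 * (2 + 4*d^2) = 4*A^8 + 10*A^4 + 4
  A^2 * (12*d + 3*d^3) = -3*A^8 - 21*A^4 - 21 - 3*A^-4
  A^0 * (9 + 10*d^2 + d^4) = A^8 + 14*A^4 + 35 + 14*A^-4 + A^-8
  A^-2 * (12*d + 3*d^3) = -3*A^4 - 21 - 21*A^-4 - 3*A^-8
  A^-4 * (6*d^2) = 6 + 12*A^-4 + 6*A^-8
  A^-6 * (d^3) = -1 - 3*A^-4 - 3*A^-8 - A^-12
Summing the groups: <K> = A^8 - A^4 + 2 - A^-4 + A^-8 - A^-12
Normalise by the writhe: (-A^3)^(-w) = (-A^3)^(-4) = A^-12, so f(A) = A^-12 * <K> = A^-4 - A^-8 + 2*A^-12 - A^-16 + A^-20 - A^-24.
Substitute A = t^(-1/4), i.e. A^e → t^(-e/4): V(t) = -t^6 + t^5 - t^4 + 2*t^3 - t^2 + t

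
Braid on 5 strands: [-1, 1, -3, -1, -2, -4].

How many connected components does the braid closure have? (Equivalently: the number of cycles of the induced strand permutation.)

Track the strand permutation on 5 strands, starting from identity.
  step 1: s1^-1 swaps positions 1,2 -> [2 1 3 4 5]
  step 2: s1 swaps positions 1,2 -> [1 2 3 4 5]
  step 3: s3^-1 swaps positions 3,4 -> [1 2 4 3 5]
  step 4: s1^-1 swaps positions 1,2 -> [2 1 4 3 5]
  step 5: s2^-1 swaps positions 2,3 -> [2 4 1 3 5]
  step 6: s4^-1 swaps positions 4,5 -> [2 4 1 5 3]
Final permutation (position -> original strand): [2 4 1 5 3]
Closure components = cycle count of this permutation = 1.

Answer: 1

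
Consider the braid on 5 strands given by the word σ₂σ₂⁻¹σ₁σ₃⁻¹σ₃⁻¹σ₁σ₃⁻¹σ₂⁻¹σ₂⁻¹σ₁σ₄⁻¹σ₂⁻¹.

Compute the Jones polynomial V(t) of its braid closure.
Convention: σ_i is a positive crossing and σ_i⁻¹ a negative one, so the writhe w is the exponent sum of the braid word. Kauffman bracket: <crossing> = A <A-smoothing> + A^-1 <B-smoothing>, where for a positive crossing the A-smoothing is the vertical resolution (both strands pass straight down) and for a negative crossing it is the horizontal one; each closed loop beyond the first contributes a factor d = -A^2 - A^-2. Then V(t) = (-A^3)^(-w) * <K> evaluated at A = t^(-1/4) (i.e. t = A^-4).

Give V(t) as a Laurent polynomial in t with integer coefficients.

The presented braid s2 s2^-1 s1 s3^-1 s3^-1 s1 s3^-1 s2^-1 s2^-1 s1 s4^-1 s2^-1 on 5 strands reduces by inverse Markov moves (closure unchanged at each step):
  Deconjugate: the word is γ·β·γ⁻¹ with γ = s2 (prefix) and γ⁻¹ = s2^-1 (suffix); strip both.
  Destabilize: the word has the form β·s4^-1 where s4^-1 occurs only as the final letter (β ∈ B_4); drop it and the last strand → 4 strands.
Reduced to β = s2^-1 s1 s3^-1 s3^-1 s1 s3^-1 s2^-1 s2^-1 s1 on 4 strands, 9 crossings.
Compute on β:
Braid: s2^-1 s1 s3^-1 s3^-1 s1 s3^-1 s2^-1 s2^-1 s1 on 4 strands, 9 crossings.
Writhe w = (#positive) - (#negative) = 3 - 6 = -3.
Computing the Kauffman bracket via state sum. There are 2^9 = 512 states.
Each crossing splits two ways (0=vertical, 1=horizontal). The state's weight is A^(#A-smoothings - #B-smoothings) * d^(loops - 1).
Tabulate the states by total A-exponent and number of loops L (A-exp: L × count):
  A^9: L=6 ×1
  A^7: L=5 ×9
  A^5: L=4 ×35, L=6 ×1
  A^3: L=3 ×73, L=5 ×11
  A^1: L=2 ×81, L=4 ×44, L=6 ×1
  A^-1: L=1 ×39, L=3 ×77, L=5 ×10
  A^-3: L=2 ×55, L=4 ×28, L=6 ×1
  A^-5: L=3 ×32, L=5 ×4
  A^-7: L=4 ×9
  A^-9: L=5 ×1
Each group contributes A^e * Σ count * d^(L-1):
Powers of d = -A^2 - A^-2: d^2 = A^4 + 2 + A^-4; d^3 = -A^6 - 3*A^2 - 3*A^-2 - A^-6; d^4 = A^8 + 4*A^4 + 6 + 4*A^-4 + A^-8; d^5 = -A^10 - 5*A^6 - 10*A^2 - 10*A^-2 - 5*A^-6 - A^-10.
  A^9 * (d^5) = -A^19 - 5*A^15 - 10*A^11 - 10*A^7 - 5*A^3 - A^-1
  A^7 * (9*d^4) = 9*A^15 + 36*A^11 + 54*A^7 + 36*A^3 + 9*A^-1
  A^5 * (35*d^3 + d^5) = -A^15 - 40*A^11 - 115*A^7 - 115*A^3 - 40*A^-1 - A^-5
  A^3 * (73*d^2 + 11*d^4) = 11*A^11 + 117*A^7 + 212*A^3 + 117*A^-1 + 11*A^-5
  A^1 * (81*d + 44*d^3 + d^5) = -A^11 - 49*A^7 - 223*A^3 - 223*A^-1 - 49*A^-5 - A^-9
  A^-1 * (39 + 77*d^2 + 10*d^4) = 10*A^7 + 117*A^3 + 253*A^-1 + 117*A^-5 + 10*A^-9
  A^-3 * (55*d + 28*d^3 + d^5) = -A^7 - 33*A^3 - 149*A^-1 - 149*A^-5 - 33*A^-9 - A^-13
  A^-5 * (32*d^2 + 4*d^4) = 4*A^3 + 48*A^-1 + 88*A^-5 + 48*A^-9 + 4*A^-13
  A^-7 * (9*d^3) = -9*A^-1 - 27*A^-5 - 27*A^-9 - 9*A^-13
  A^-9 * (d^4) = A^-1 + 4*A^-5 + 6*A^-9 + 4*A^-13 + A^-17
Summing the groups: <K> = -A^19 + 3*A^15 - 4*A^11 + 6*A^7 - 7*A^3 + 6*A^-1 - 6*A^-5 + 3*A^-9 - 2*A^-13 + A^-17
Normalise by the writhe: (-A^3)^(-w) = (-A^3)^(3) = -A^9, so f(A) = -A^9 * <K> = A^28 - 3*A^24 + 4*A^20 - 6*A^16 + 7*A^12 - 6*A^8 + 6*A^4 - 3 + 2*A^-4 - A^-8.
Substitute A = t^(-1/4), i.e. A^e → t^(-e/4): V(t) = -t^2 + 2*t - 3 + 6*t^-1 - 6*t^-2 + 7*t^-3 - 6*t^-4 + 4*t^-5 - 3*t^-6 + t^-7

Answer: -t^2 + 2*t - 3 + 6*t^-1 - 6*t^-2 + 7*t^-3 - 6*t^-4 + 4*t^-5 - 3*t^-6 + t^-7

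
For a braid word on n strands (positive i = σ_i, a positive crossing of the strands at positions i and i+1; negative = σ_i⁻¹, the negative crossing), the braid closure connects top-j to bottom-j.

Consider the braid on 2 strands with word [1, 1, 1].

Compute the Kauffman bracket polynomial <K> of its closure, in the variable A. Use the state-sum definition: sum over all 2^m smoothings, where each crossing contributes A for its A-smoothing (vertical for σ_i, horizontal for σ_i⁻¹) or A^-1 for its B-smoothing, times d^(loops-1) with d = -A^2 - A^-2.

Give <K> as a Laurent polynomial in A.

Braid: s1 s1 s1 on 2 strands, 3 crossings.
Writhe w = (#positive) - (#negative) = 3 - 0 = 3.
State-sum expansion of <K>. There are 2^3 = 8 states.
Each crossing splits two ways (0=vertical, 1=horizontal). The state's weight is A^(#A-smoothings - #B-smoothings) * d^(loops - 1).
  state 000: A-exp=+3, loops=2, term = A^3 * d^1
  state 001: A-exp=+1, loops=1, term = A^1 * d^0
  state 010: A-exp=+1, loops=1, term = A^1 * d^0
  state 011: A-exp=-1, loops=2, term = A^-1 * d^1
  state 100: A-exp=+1, loops=1, term = A^1 * d^0
  state 101: A-exp=-1, loops=2, term = A^-1 * d^1
  state 110: A-exp=-1, loops=2, term = A^-1 * d^1
  state 111: A-exp=-3, loops=3, term = A^-3 * d^2
Collect the terms by A-exponent (count of states per loop number):
Powers of d = -A^2 - A^-2: d^2 = A^4 + 2 + A^-4.
  A^3 * (d) = -A^5 - A
  A^1 * (3) = 3*A
  A^-1 * (3*d) = -3*A - 3*A^-3
  A^-3 * (d^2) = A + 2*A^-3 + A^-7
Summing the groups: <K> = -A^5 - A^-3 + A^-7

Answer: -A^5 - A^-3 + A^-7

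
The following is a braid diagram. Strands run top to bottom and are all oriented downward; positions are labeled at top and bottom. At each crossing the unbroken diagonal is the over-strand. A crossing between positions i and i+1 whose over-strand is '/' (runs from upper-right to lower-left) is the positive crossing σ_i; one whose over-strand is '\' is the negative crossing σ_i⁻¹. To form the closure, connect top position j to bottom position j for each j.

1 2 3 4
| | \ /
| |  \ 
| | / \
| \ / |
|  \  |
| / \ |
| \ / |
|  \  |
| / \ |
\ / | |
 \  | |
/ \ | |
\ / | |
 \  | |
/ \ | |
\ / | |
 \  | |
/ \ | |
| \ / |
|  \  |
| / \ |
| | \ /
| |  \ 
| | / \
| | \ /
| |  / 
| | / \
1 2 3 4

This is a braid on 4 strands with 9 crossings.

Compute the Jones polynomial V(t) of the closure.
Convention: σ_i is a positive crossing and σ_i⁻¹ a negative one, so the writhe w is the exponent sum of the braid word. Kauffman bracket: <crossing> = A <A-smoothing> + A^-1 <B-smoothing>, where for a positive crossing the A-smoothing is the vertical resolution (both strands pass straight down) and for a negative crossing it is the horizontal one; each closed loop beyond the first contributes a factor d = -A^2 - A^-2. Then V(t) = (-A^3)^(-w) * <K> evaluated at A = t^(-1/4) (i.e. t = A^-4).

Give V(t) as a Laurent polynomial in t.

t^-2 + 2*t^-4 - 2*t^-5 + t^-6 - 2*t^-7 + t^-8

Derivation:
Reading the diagram top to bottom ('/'-over between positions i,i+1 = s_i, '\'-over = s_i^-1): braid word = s3^-1 s2^-1 s2^-1 s1^-1 s1^-1 s1^-1 s2^-1 s3^-1 s3.
The presented braid s3^-1 s2^-1 s2^-1 s1^-1 s1^-1 s1^-1 s2^-1 s3^-1 s3 on 4 strands reduces by inverse Markov moves (closure unchanged at each step):
  Deconjugate: the word is γ·β·γ⁻¹ with γ = s3^-1 (prefix) and γ⁻¹ = s3 (suffix); strip both.
  Destabilize: the word has the form β·s3^-1 where s3^-1 occurs only as the final letter (β ∈ B_3); drop it and the last strand → 3 strands.
Reduced to β = s2^-1 s2^-1 s1^-1 s1^-1 s1^-1 s2^-1 on 3 strands, 6 crossings.
Compute on β:
Braid: s2^-1 s2^-1 s1^-1 s1^-1 s1^-1 s2^-1 on 3 strands, 6 crossings.
Writhe w = (#positive) - (#negative) = 0 - 6 = -6.
Enumerate smoothing states for the bracket polynomial. There are 2^6 = 64 states.
For each crossing: s=0 is the vertical smoothing, s=1 horizontal. Crossing k contributes A^(sign_k * (1 - 2*s_k)); loop factor d = -A^2 - A^-2.
Tabulate the states by total A-exponent and number of loops L (A-exp: L × count):
  A^6: L=5 ×1
  A^4: L=4 ×6
  A^2: L=3 ×15
  A^0: L=2 ×18, L=4 ×2
  A^-2: L=1 ×9, L=3 ×6
  A^-4: L=2 ×6
  A^-6: L=3 ×1
Each group contributes A^e * Σ count * d^(L-1):
Powers of d = -A^2 - A^-2: d^2 = A^4 + 2 + A^-4; d^3 = -A^6 - 3*A^2 - 3*A^-2 - A^-6; d^4 = A^8 + 4*A^4 + 6 + 4*A^-4 + A^-8.
  A^6 * (d^4) = A^14 + 4*A^10 + 6*A^6 + 4*A^2 + A^-2
  A^4 * (6*d^3) = -6*A^10 - 18*A^6 - 18*A^2 - 6*A^-2
  A^2 * (15*d^2) = 15*A^6 + 30*A^2 + 15*A^-2
  A^0 * (18*d + 2*d^3) = -2*A^6 - 24*A^2 - 24*A^-2 - 2*A^-6
  A^-2 * (9 + 6*d^2) = 6*A^2 + 21*A^-2 + 6*A^-6
  A^-4 * (6*d) = -6*A^-2 - 6*A^-6
  A^-6 * (d^2) = A^-2 + 2*A^-6 + A^-10
Summing the groups: <K> = A^14 - 2*A^10 + A^6 - 2*A^2 + 2*A^-2 + A^-10
Normalise by the writhe: (-A^3)^(-w) = (-A^3)^(6) = A^18, so f(A) = A^18 * <K> = A^32 - 2*A^28 + A^24 - 2*A^20 + 2*A^16 + A^8.
Substitute A = t^(-1/4), i.e. A^e → t^(-e/4): V(t) = t^-2 + 2*t^-4 - 2*t^-5 + t^-6 - 2*t^-7 + t^-8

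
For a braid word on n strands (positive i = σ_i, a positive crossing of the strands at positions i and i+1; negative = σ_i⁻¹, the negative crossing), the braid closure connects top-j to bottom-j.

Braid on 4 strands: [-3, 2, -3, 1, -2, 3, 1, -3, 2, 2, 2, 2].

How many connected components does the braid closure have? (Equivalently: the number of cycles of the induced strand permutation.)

2

Derivation:
Track the strand permutation on 4 strands, starting from identity.
  step 1: s3^-1 swaps positions 3,4 -> [1 2 4 3]
  step 2: s2 swaps positions 2,3 -> [1 4 2 3]
  step 3: s3^-1 swaps positions 3,4 -> [1 4 3 2]
  step 4: s1 swaps positions 1,2 -> [4 1 3 2]
  step 5: s2^-1 swaps positions 2,3 -> [4 3 1 2]
  step 6: s3 swaps positions 3,4 -> [4 3 2 1]
  step 7: s1 swaps positions 1,2 -> [3 4 2 1]
  step 8: s3^-1 swaps positions 3,4 -> [3 4 1 2]
  step 9: s2 swaps positions 2,3 -> [3 1 4 2]
  step 10: s2 swaps positions 2,3 -> [3 4 1 2]
  step 11: s2 swaps positions 2,3 -> [3 1 4 2]
  step 12: s2 swaps positions 2,3 -> [3 4 1 2]
Final permutation (position -> original strand): [3 4 1 2]
Closure components = cycle count of this permutation = 2.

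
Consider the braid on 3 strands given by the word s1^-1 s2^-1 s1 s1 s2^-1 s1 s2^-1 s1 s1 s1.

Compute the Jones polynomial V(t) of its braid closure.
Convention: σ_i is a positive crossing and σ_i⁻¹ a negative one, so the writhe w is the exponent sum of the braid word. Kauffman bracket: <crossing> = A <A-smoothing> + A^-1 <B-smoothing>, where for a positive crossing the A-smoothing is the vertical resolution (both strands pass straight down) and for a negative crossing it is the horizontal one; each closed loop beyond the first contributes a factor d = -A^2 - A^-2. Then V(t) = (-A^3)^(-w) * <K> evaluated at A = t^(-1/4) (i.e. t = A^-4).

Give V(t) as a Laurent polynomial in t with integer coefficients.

The presented braid s1^-1 s2^-1 s1 s1 s2^-1 s1 s2^-1 s1 s1 s1 on 3 strands reduces by inverse Markov moves (closure unchanged at each step):
  Deconjugate: the word is γ·β·γ⁻¹ with γ = s1^-1 (prefix) and γ⁻¹ = s1 (suffix); strip both.
Reduced to β = s2^-1 s1 s1 s2^-1 s1 s2^-1 s1 s1 on 3 strands, 8 crossings.
Compute on β:
Braid: s2^-1 s1 s1 s2^-1 s1 s2^-1 s1 s1 on 3 strands, 8 crossings.
Writhe w = (#positive) - (#negative) = 5 - 3 = 2.
Computing the Kauffman bracket via state sum. There are 2^8 = 256 states.
Smooth each crossing (0=||, 1=⌣⌢); contribution A^(Σ sign_k(1-2s_k)) * d^(L-1).
Tabulate the states by total A-exponent and number of loops L (A-exp: L × count):
  A^8: L=4 ×1
  A^6: L=3 ×8
  A^4: L=2 ×26, L=4 ×2
  A^2: L=1 ×35, L=3 ×21
  A^0: L=2 ×63, L=4 ×7
  A^-2: L=3 ×55, L=5 ×1
  A^-4: L=4 ×28
  A^-6: L=5 ×8
  A^-8: L=6 ×1
Each group contributes A^e * Σ count * d^(L-1):
Powers of d = -A^2 - A^-2: d^2 = A^4 + 2 + A^-4; d^3 = -A^6 - 3*A^2 - 3*A^-2 - A^-6; d^4 = A^8 + 4*A^4 + 6 + 4*A^-4 + A^-8; d^5 = -A^10 - 5*A^6 - 10*A^2 - 10*A^-2 - 5*A^-6 - A^-10.
  A^8 * (d^3) = -A^14 - 3*A^10 - 3*A^6 - A^2
  A^6 * (8*d^2) = 8*A^10 + 16*A^6 + 8*A^2
  A^4 * (26*d + 2*d^3) = -2*A^10 - 32*A^6 - 32*A^2 - 2*A^-2
  A^2 * (35 + 21*d^2) = 21*A^6 + 77*A^2 + 21*A^-2
  A^0 * (63*d + 7*d^3) = -7*A^6 - 84*A^2 - 84*A^-2 - 7*A^-6
  A^-2 * (55*d^2 + d^4) = A^6 + 59*A^2 + 116*A^-2 + 59*A^-6 + A^-10
  A^-4 * (28*d^3) = -28*A^2 - 84*A^-2 - 84*A^-6 - 28*A^-10
  A^-6 * (8*d^4) = 8*A^2 + 32*A^-2 + 48*A^-6 + 32*A^-10 + 8*A^-14
  A^-8 * (d^5) = -A^2 - 5*A^-2 - 10*A^-6 - 10*A^-10 - 5*A^-14 - A^-18
Summing the groups: <K> = -A^14 + 3*A^10 - 4*A^6 + 6*A^2 - 6*A^-2 + 6*A^-6 - 5*A^-10 + 3*A^-14 - A^-18
Normalise by the writhe: (-A^3)^(-w) = (-A^3)^(-2) = A^-6, so f(A) = A^-6 * <K> = -A^8 + 3*A^4 - 4 + 6*A^-4 - 6*A^-8 + 6*A^-12 - 5*A^-16 + 3*A^-20 - A^-24.
Substitute A = t^(-1/4), i.e. A^e → t^(-e/4): V(t) = -t^6 + 3*t^5 - 5*t^4 + 6*t^3 - 6*t^2 + 6*t - 4 + 3*t^-1 - t^-2

Answer: -t^6 + 3*t^5 - 5*t^4 + 6*t^3 - 6*t^2 + 6*t - 4 + 3*t^-1 - t^-2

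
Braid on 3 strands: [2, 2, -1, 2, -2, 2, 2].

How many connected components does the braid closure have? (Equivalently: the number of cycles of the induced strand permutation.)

Track the strand permutation on 3 strands, starting from identity.
  step 1: s2 swaps positions 2,3 -> [1 3 2]
  step 2: s2 swaps positions 2,3 -> [1 2 3]
  step 3: s1^-1 swaps positions 1,2 -> [2 1 3]
  step 4: s2 swaps positions 2,3 -> [2 3 1]
  step 5: s2^-1 swaps positions 2,3 -> [2 1 3]
  step 6: s2 swaps positions 2,3 -> [2 3 1]
  step 7: s2 swaps positions 2,3 -> [2 1 3]
Final permutation (position -> original strand): [2 1 3]
Closure components = cycle count of this permutation = 2.

Answer: 2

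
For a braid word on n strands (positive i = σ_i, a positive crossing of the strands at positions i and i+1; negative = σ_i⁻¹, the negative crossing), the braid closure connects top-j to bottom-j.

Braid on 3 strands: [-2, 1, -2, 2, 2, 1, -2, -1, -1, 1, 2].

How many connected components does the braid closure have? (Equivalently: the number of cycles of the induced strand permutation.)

Track the strand permutation on 3 strands, starting from identity.
  step 1: s2^-1 swaps positions 2,3 -> [1 3 2]
  step 2: s1 swaps positions 1,2 -> [3 1 2]
  step 3: s2^-1 swaps positions 2,3 -> [3 2 1]
  step 4: s2 swaps positions 2,3 -> [3 1 2]
  step 5: s2 swaps positions 2,3 -> [3 2 1]
  step 6: s1 swaps positions 1,2 -> [2 3 1]
  step 7: s2^-1 swaps positions 2,3 -> [2 1 3]
  step 8: s1^-1 swaps positions 1,2 -> [1 2 3]
  step 9: s1^-1 swaps positions 1,2 -> [2 1 3]
  step 10: s1 swaps positions 1,2 -> [1 2 3]
  step 11: s2 swaps positions 2,3 -> [1 3 2]
Final permutation (position -> original strand): [1 3 2]
Closure components = cycle count of this permutation = 2.

Answer: 2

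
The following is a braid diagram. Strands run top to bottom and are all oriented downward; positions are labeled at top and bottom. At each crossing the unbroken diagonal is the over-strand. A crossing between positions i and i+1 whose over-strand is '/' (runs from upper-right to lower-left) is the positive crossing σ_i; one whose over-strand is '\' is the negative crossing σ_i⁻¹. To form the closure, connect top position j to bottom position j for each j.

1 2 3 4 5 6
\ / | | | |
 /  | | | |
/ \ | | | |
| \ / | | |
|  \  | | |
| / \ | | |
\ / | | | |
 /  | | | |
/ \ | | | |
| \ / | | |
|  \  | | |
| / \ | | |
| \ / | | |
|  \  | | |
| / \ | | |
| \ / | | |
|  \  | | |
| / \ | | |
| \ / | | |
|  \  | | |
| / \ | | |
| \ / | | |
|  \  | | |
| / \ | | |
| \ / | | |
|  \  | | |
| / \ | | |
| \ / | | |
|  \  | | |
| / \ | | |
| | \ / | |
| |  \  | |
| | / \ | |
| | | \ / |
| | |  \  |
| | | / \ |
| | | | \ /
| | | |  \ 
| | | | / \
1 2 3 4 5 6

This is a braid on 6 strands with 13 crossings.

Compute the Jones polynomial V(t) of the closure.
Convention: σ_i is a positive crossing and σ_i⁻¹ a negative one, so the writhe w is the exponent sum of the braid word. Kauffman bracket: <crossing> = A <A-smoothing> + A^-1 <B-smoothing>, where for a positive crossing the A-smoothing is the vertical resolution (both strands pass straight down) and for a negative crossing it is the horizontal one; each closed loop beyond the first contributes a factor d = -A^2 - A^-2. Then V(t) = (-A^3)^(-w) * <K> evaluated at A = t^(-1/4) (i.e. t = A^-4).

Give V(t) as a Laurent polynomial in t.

t^-1 - t^-2 + 2*t^-3 - 2*t^-4 + 3*t^-5 - 3*t^-6 + 3*t^-7 - 3*t^-8 + 2*t^-9 - 2*t^-10 + t^-11

Derivation:
Reading the diagram top to bottom ('/'-over between positions i,i+1 = s_i, '\'-over = s_i^-1): braid word = s1 s2^-1 s1 s2^-1 s2^-1 s2^-1 s2^-1 s2^-1 s2^-1 s2^-1 s3^-1 s4^-1 s5^-1.
The presented braid s1 s2^-1 s1 s2^-1 s2^-1 s2^-1 s2^-1 s2^-1 s2^-1 s2^-1 s3^-1 s4^-1 s5^-1 on 6 strands reduces by inverse Markov moves (closure unchanged at each step):
  Destabilize: the word has the form β·s5^-1 where s5^-1 occurs only as the final letter (β ∈ B_5); drop it and the last strand → 5 strands.
  Destabilize: the word has the form β·s4^-1 where s4^-1 occurs only as the final letter (β ∈ B_4); drop it and the last strand → 4 strands.
  Destabilize: the word has the form β·s3^-1 where s3^-1 occurs only as the final letter (β ∈ B_3); drop it and the last strand → 3 strands.
Reduced to β = s1 s2^-1 s1 s2^-1 s2^-1 s2^-1 s2^-1 s2^-1 s2^-1 s2^-1 on 3 strands, 10 crossings.
Compute on β:
Braid: s1 s2^-1 s1 s2^-1 s2^-1 s2^-1 s2^-1 s2^-1 s2^-1 s2^-1 on 3 strands, 10 crossings.
Writhe w = (#positive) - (#negative) = 2 - 8 = -6.
Enumerate smoothing states for the bracket polynomial. There are 2^10 = 1024 states.
For each crossing: s=0 is the vertical smoothing, s=1 horizontal. Crossing k contributes A^(sign_k * (1 - 2*s_k)); loop factor d = -A^2 - A^-2.
Tabulate the states by total A-exponent and number of loops L (A-exp: L × count):
  A^10: L=9 ×1
  A^8: L=8 ×10
  A^6: L=7 ×45
  A^4: L=6 ×119, L=8 ×1
  A^2: L=5 ×203, L=7 ×7
  A^0: L=4 ×231, L=6 ×21
  A^-2: L=3 ×175, L=5 ×35
  A^-4: L=2 ×85, L=4 ×35
  A^-6: L=1 ×23, L=3 ×22
  A^-8: L=2 ×10
  A^-10: L=3 ×1
Each group contributes A^e * Σ count * d^(L-1):
Powers of d = -A^2 - A^-2: d^2 = A^4 + 2 + A^-4; d^3 = -A^6 - 3*A^2 - 3*A^-2 - A^-6; d^4 = A^8 + 4*A^4 + 6 + 4*A^-4 + A^-8; d^5 = -A^10 - 5*A^6 - 10*A^2 - 10*A^-2 - 5*A^-6 - A^-10; d^6 = A^12 + 6*A^8 + 15*A^4 + 20 + 15*A^-4 + 6*A^-8 + A^-12; d^7 = -A^14 - 7*A^10 - 21*A^6 - 35*A^2 - 35*A^-2 - 21*A^-6 - 7*A^-10 - A^-14; d^8 = A^16 + 8*A^12 + 28*A^8 + 56*A^4 + 70 + 56*A^-4 + 28*A^-8 + 8*A^-12 + A^-16.
  A^10 * (d^8) = A^26 + 8*A^22 + 28*A^18 + 56*A^14 + 70*A^10 + 56*A^6 + 28*A^2 + 8*A^-2 + A^-6
  A^8 * (10*d^7) = -10*A^22 - 70*A^18 - 210*A^14 - 350*A^10 - 350*A^6 - 210*A^2 - 70*A^-2 - 10*A^-6
  A^6 * (45*d^6) = 45*A^18 + 270*A^14 + 675*A^10 + 900*A^6 + 675*A^2 + 270*A^-2 + 45*A^-6
  A^4 * (119*d^5 + d^7) = -A^18 - 126*A^14 - 616*A^10 - 1225*A^6 - 1225*A^2 - 616*A^-2 - 126*A^-6 - A^-10
  A^2 * (203*d^4 + 7*d^6) = 7*A^14 + 245*A^10 + 917*A^6 + 1358*A^2 + 917*A^-2 + 245*A^-6 + 7*A^-10
  A^0 * (231*d^3 + 21*d^5) = -21*A^10 - 336*A^6 - 903*A^2 - 903*A^-2 - 336*A^-6 - 21*A^-10
  A^-2 * (175*d^2 + 35*d^4) = 35*A^6 + 315*A^2 + 560*A^-2 + 315*A^-6 + 35*A^-10
  A^-4 * (85*d + 35*d^3) = -35*A^2 - 190*A^-2 - 190*A^-6 - 35*A^-10
  A^-6 * (23 + 22*d^2) = 22*A^-2 + 67*A^-6 + 22*A^-10
  A^-8 * (10*d) = -10*A^-6 - 10*A^-10
  A^-10 * (d^2) = A^-6 + 2*A^-10 + A^-14
Summing the groups: <K> = A^26 - 2*A^22 + 2*A^18 - 3*A^14 + 3*A^10 - 3*A^6 + 3*A^2 - 2*A^-2 + 2*A^-6 - A^-10 + A^-14
Normalise by the writhe: (-A^3)^(-w) = (-A^3)^(6) = A^18, so f(A) = A^18 * <K> = A^44 - 2*A^40 + 2*A^36 - 3*A^32 + 3*A^28 - 3*A^24 + 3*A^20 - 2*A^16 + 2*A^12 - A^8 + A^4.
Substitute A = t^(-1/4), i.e. A^e → t^(-e/4): V(t) = t^-1 - t^-2 + 2*t^-3 - 2*t^-4 + 3*t^-5 - 3*t^-6 + 3*t^-7 - 3*t^-8 + 2*t^-9 - 2*t^-10 + t^-11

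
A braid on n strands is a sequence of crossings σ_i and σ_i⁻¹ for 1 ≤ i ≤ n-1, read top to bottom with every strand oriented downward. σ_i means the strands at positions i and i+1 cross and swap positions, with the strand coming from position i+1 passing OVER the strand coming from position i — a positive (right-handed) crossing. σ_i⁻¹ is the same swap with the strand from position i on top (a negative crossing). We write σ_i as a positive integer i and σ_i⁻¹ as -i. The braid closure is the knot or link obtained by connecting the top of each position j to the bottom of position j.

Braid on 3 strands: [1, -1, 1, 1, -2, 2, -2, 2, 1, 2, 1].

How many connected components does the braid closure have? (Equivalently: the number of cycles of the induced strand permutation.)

Track the strand permutation on 3 strands, starting from identity.
  step 1: s1 swaps positions 1,2 -> [2 1 3]
  step 2: s1^-1 swaps positions 1,2 -> [1 2 3]
  step 3: s1 swaps positions 1,2 -> [2 1 3]
  step 4: s1 swaps positions 1,2 -> [1 2 3]
  step 5: s2^-1 swaps positions 2,3 -> [1 3 2]
  step 6: s2 swaps positions 2,3 -> [1 2 3]
  step 7: s2^-1 swaps positions 2,3 -> [1 3 2]
  step 8: s2 swaps positions 2,3 -> [1 2 3]
  step 9: s1 swaps positions 1,2 -> [2 1 3]
  step 10: s2 swaps positions 2,3 -> [2 3 1]
  step 11: s1 swaps positions 1,2 -> [3 2 1]
Final permutation (position -> original strand): [3 2 1]
Closure components = cycle count of this permutation = 2.

Answer: 2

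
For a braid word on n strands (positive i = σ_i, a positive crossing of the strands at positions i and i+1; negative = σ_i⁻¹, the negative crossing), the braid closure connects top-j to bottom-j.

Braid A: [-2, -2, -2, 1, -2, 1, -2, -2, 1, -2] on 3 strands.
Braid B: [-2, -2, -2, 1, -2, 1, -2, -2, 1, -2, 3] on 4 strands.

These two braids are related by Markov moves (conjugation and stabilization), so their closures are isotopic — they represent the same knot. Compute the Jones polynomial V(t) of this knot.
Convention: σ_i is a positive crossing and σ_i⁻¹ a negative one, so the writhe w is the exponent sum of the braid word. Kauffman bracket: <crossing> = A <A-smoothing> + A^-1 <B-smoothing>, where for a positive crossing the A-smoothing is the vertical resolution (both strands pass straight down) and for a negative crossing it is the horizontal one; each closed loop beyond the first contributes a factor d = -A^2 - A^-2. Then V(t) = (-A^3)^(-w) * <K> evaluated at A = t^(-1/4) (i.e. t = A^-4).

-t + 3 - 4*t^-1 + 7*t^-2 - 8*t^-3 + 9*t^-4 - 9*t^-5 + 7*t^-6 - 5*t^-7 + 3*t^-8 - t^-9

Derivation:
Markov-equivalent braids have isotopic closures, hence identical knot invariants. Strip the Markov moves from each word to reach a common short braid β, then compute V(t) once on β.
Braid A: s2^-1 s2^-1 s2^-1 s1 s2^-1 s1 s2^-1 s2^-1 s1 s2^-1 on 3 strands has no conjugating prefix/suffix or stabilization to strip; take β = s2^-1 s2^-1 s2^-1 s1 s2^-1 s1 s2^-1 s2^-1 s1 s2^-1.
Braid B: s2^-1 s2^-1 s2^-1 s1 s2^-1 s1 s2^-1 s2^-1 s1 s2^-1 s3 on 4 strands reduces by inverse Markov moves (closure unchanged at each step):
  Destabilize: the word has the form β·s3 where s3 occurs only as the final letter (β ∈ B_3); drop it and the last strand → 3 strands.
Reduced to β = s2^-1 s2^-1 s2^-1 s1 s2^-1 s1 s2^-1 s2^-1 s1 s2^-1 on 3 strands, 10 crossings.
Both give the same β = s2^-1 s2^-1 s2^-1 s1 s2^-1 s1 s2^-1 s2^-1 s1 s2^-1 on 3 strands, so one state sum suffices:
Braid: s2^-1 s2^-1 s2^-1 s1 s2^-1 s1 s2^-1 s2^-1 s1 s2^-1 on 3 strands, 10 crossings.
Writhe w = (#positive) - (#negative) = 3 - 7 = -4.
Computing the Kauffman bracket via state sum. There are 2^10 = 1024 states.
Each crossing splits two ways (0=vertical, 1=horizontal). The state's weight is A^(#A-smoothings - #B-smoothings) * d^(loops - 1).
Tabulate the states by total A-exponent and number of loops L (A-exp: L × count):
  A^10: L=8 ×1
  A^8: L=7 ×10
  A^6: L=6 ×45
  A^4: L=5 ×119, L=7 ×1
  A^2: L=4 ×202, L=6 ×8
  A^0: L=3 ×224, L=5 ×28
  A^-2: L=2 ×156, L=4 ×53, L=6 ×1
  A^-4: L=1 ×57, L=3 ×59, L=5 ×4
  A^-6: L=2 ×38, L=4 ×7
  A^-8: L=3 ×10
  A^-10: L=4 ×1
Each group contributes A^e * Σ count * d^(L-1):
Powers of d = -A^2 - A^-2: d^2 = A^4 + 2 + A^-4; d^3 = -A^6 - 3*A^2 - 3*A^-2 - A^-6; d^4 = A^8 + 4*A^4 + 6 + 4*A^-4 + A^-8; d^5 = -A^10 - 5*A^6 - 10*A^2 - 10*A^-2 - 5*A^-6 - A^-10; d^6 = A^12 + 6*A^8 + 15*A^4 + 20 + 15*A^-4 + 6*A^-8 + A^-12; d^7 = -A^14 - 7*A^10 - 21*A^6 - 35*A^2 - 35*A^-2 - 21*A^-6 - 7*A^-10 - A^-14.
  A^10 * (d^7) = -A^24 - 7*A^20 - 21*A^16 - 35*A^12 - 35*A^8 - 21*A^4 - 7 - A^-4
  A^8 * (10*d^6) = 10*A^20 + 60*A^16 + 150*A^12 + 200*A^8 + 150*A^4 + 60 + 10*A^-4
  A^6 * (45*d^5) = -45*A^16 - 225*A^12 - 450*A^8 - 450*A^4 - 225 - 45*A^-4
  A^4 * (119*d^4 + d^6) = A^16 + 125*A^12 + 491*A^8 + 734*A^4 + 491 + 125*A^-4 + A^-8
  A^2 * (202*d^3 + 8*d^5) = -8*A^12 - 242*A^8 - 686*A^4 - 686 - 242*A^-4 - 8*A^-8
  A^0 * (224*d^2 + 28*d^4) = 28*A^8 + 336*A^4 + 616 + 336*A^-4 + 28*A^-8
  A^-2 * (156*d + 53*d^3 + d^5) = -A^8 - 58*A^4 - 325 - 325*A^-4 - 58*A^-8 - A^-12
  A^-4 * (57 + 59*d^2 + 4*d^4) = 4*A^4 + 75 + 199*A^-4 + 75*A^-8 + 4*A^-12
  A^-6 * (38*d + 7*d^3) = -7 - 59*A^-4 - 59*A^-8 - 7*A^-12
  A^-8 * (10*d^2) = 10*A^-4 + 20*A^-8 + 10*A^-12
  A^-10 * (d^3) = -A^-4 - 3*A^-8 - 3*A^-12 - A^-16
Summing the groups: <K> = -A^24 + 3*A^20 - 5*A^16 + 7*A^12 - 9*A^8 + 9*A^4 - 8 + 7*A^-4 - 4*A^-8 + 3*A^-12 - A^-16
Normalise by the writhe: (-A^3)^(-w) = (-A^3)^(4) = A^12, so f(A) = A^12 * <K> = -A^36 + 3*A^32 - 5*A^28 + 7*A^24 - 9*A^20 + 9*A^16 - 8*A^12 + 7*A^8 - 4*A^4 + 3 - A^-4.
Substitute A = t^(-1/4), i.e. A^e → t^(-e/4): V(t) = -t + 3 - 4*t^-1 + 7*t^-2 - 8*t^-3 + 9*t^-4 - 9*t^-5 + 7*t^-6 - 5*t^-7 + 3*t^-8 - t^-9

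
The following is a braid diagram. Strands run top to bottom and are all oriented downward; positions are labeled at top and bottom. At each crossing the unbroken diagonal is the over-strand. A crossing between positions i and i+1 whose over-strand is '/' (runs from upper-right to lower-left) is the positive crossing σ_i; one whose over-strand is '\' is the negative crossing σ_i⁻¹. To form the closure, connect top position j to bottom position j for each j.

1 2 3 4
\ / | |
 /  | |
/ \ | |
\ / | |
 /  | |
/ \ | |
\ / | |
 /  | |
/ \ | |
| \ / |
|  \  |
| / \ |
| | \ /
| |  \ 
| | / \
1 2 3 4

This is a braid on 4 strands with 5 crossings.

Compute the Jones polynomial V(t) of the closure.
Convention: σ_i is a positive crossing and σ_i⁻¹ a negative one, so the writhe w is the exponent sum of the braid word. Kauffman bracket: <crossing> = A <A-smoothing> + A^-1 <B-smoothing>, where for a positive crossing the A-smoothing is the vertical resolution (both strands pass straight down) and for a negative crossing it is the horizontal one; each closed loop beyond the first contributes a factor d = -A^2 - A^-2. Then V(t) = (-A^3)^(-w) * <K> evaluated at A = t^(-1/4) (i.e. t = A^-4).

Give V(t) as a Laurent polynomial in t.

-t^4 + t^3 + t

Derivation:
Reading the diagram top to bottom ('/'-over between positions i,i+1 = s_i, '\'-over = s_i^-1): braid word = s1 s1 s1 s2^-1 s3^-1.
The presented braid s1 s1 s1 s2^-1 s3^-1 on 4 strands reduces by inverse Markov moves (closure unchanged at each step):
  Destabilize: the word has the form β·s3^-1 where s3^-1 occurs only as the final letter (β ∈ B_3); drop it and the last strand → 3 strands.
  Destabilize: the word has the form β·s2^-1 where s2^-1 occurs only as the final letter (β ∈ B_2); drop it and the last strand → 2 strands.
Reduced to β = s1 s1 s1 on 2 strands, 3 crossings.
Compute on β:
Braid: s1 s1 s1 on 2 strands, 3 crossings.
Writhe w = (#positive) - (#negative) = 3 - 0 = 3.
State-sum expansion of <K>. There are 2^3 = 8 states.
For each crossing: s=0 is the vertical smoothing, s=1 horizontal. Crossing k contributes A^(sign_k * (1 - 2*s_k)); loop factor d = -A^2 - A^-2.
  state 000: A-exp=+3, loops=2, term = A^3 * d^1
  state 001: A-exp=+1, loops=1, term = A^1 * d^0
  state 010: A-exp=+1, loops=1, term = A^1 * d^0
  state 011: A-exp=-1, loops=2, term = A^-1 * d^1
  state 100: A-exp=+1, loops=1, term = A^1 * d^0
  state 101: A-exp=-1, loops=2, term = A^-1 * d^1
  state 110: A-exp=-1, loops=2, term = A^-1 * d^1
  state 111: A-exp=-3, loops=3, term = A^-3 * d^2
Collect the terms by A-exponent (count of states per loop number):
Powers of d = -A^2 - A^-2: d^2 = A^4 + 2 + A^-4.
  A^3 * (d) = -A^5 - A
  A^1 * (3) = 3*A
  A^-1 * (3*d) = -3*A - 3*A^-3
  A^-3 * (d^2) = A + 2*A^-3 + A^-7
Summing the groups: <K> = -A^5 - A^-3 + A^-7
Normalise by the writhe: (-A^3)^(-w) = (-A^3)^(-3) = -A^-9, so f(A) = -A^-9 * <K> = A^-4 + A^-12 - A^-16.
Substitute A = t^(-1/4), i.e. A^e → t^(-e/4): V(t) = -t^4 + t^3 + t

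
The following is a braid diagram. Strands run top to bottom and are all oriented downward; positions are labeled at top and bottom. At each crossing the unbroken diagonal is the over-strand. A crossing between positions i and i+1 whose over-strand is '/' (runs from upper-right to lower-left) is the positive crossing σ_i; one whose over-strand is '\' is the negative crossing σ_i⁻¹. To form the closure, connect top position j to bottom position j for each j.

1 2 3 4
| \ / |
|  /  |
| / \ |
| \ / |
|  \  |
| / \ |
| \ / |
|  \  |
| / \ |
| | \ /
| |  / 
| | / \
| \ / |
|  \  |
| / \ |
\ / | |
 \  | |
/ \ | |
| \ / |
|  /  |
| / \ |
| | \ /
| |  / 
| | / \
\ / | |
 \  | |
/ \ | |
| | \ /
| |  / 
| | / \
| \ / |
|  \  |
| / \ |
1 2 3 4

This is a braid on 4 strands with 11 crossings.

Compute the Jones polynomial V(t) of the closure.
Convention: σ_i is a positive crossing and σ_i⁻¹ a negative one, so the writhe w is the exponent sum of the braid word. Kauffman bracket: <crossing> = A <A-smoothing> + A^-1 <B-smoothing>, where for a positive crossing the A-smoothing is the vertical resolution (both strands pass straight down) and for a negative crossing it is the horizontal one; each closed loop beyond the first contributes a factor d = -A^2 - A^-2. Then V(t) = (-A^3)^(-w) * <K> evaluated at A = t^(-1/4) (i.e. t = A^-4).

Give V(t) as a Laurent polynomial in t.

Reading the diagram top to bottom ('/'-over between positions i,i+1 = s_i, '\'-over = s_i^-1): braid word = s2 s2^-1 s2^-1 s3 s2^-1 s1^-1 s2 s3 s1^-1 s3 s2^-1.
The presented braid s2 s2^-1 s2^-1 s3 s2^-1 s1^-1 s2 s3 s1^-1 s3 s2^-1 on 4 strands reduces by inverse Markov moves (closure unchanged at each step):
  Deconjugate: the word is γ·β·γ⁻¹ with γ = s2 (prefix) and γ⁻¹ = s2^-1 (suffix); strip both.
Reduced to β = s2^-1 s2^-1 s3 s2^-1 s1^-1 s2 s3 s1^-1 s3 on 4 strands, 9 crossings.
Compute on β:
Braid: s2^-1 s2^-1 s3 s2^-1 s1^-1 s2 s3 s1^-1 s3 on 4 strands, 9 crossings.
Writhe w = (#positive) - (#negative) = 4 - 5 = -1.
Computing the Kauffman bracket via state sum. There are 2^9 = 512 states.
Smooth each crossing (0=||, 1=⌣⌢); contribution A^(Σ sign_k(1-2s_k)) * d^(L-1).
Tabulate the states by total A-exponent and number of loops L (A-exp: L × count):
  A^9: L=5 ×1
  A^7: L=4 ×9
  A^5: L=3 ×32, L=5 ×4
  A^3: L=2 ×55, L=4 ×28, L=6 ×1
  A^1: L=1 ×39, L=3 ×77, L=5 ×10
  A^-1: L=2 ×87, L=4 ×38, L=6 ×1
  A^-3: L=1 ×14, L=3 ×64, L=5 ×6
  A^-5: L=2 ×17, L=4 ×19
  A^-7: L=3 ×7, L=5 ×2
  A^-9: L=4 ×1
Each group contributes A^e * Σ count * d^(L-1):
Powers of d = -A^2 - A^-2: d^2 = A^4 + 2 + A^-4; d^3 = -A^6 - 3*A^2 - 3*A^-2 - A^-6; d^4 = A^8 + 4*A^4 + 6 + 4*A^-4 + A^-8; d^5 = -A^10 - 5*A^6 - 10*A^2 - 10*A^-2 - 5*A^-6 - A^-10.
  A^9 * (d^4) = A^17 + 4*A^13 + 6*A^9 + 4*A^5 + A
  A^7 * (9*d^3) = -9*A^13 - 27*A^9 - 27*A^5 - 9*A
  A^5 * (32*d^2 + 4*d^4) = 4*A^13 + 48*A^9 + 88*A^5 + 48*A + 4*A^-3
  A^3 * (55*d + 28*d^3 + d^5) = -A^13 - 33*A^9 - 149*A^5 - 149*A - 33*A^-3 - A^-7
  A^1 * (39 + 77*d^2 + 10*d^4) = 10*A^9 + 117*A^5 + 253*A + 117*A^-3 + 10*A^-7
  A^-1 * (87*d + 38*d^3 + d^5) = -A^9 - 43*A^5 - 211*A - 211*A^-3 - 43*A^-7 - A^-11
  A^-3 * (14 + 64*d^2 + 6*d^4) = 6*A^5 + 88*A + 178*A^-3 + 88*A^-7 + 6*A^-11
  A^-5 * (17*d + 19*d^3) = -19*A - 74*A^-3 - 74*A^-7 - 19*A^-11
  A^-7 * (7*d^2 + 2*d^4) = 2*A + 15*A^-3 + 26*A^-7 + 15*A^-11 + 2*A^-15
  A^-9 * (d^3) = -A^-3 - 3*A^-7 - 3*A^-11 - A^-15
Summing the groups: <K> = A^17 - 2*A^13 + 3*A^9 - 4*A^5 + 4*A - 5*A^-3 + 3*A^-7 - 2*A^-11 + A^-15
Normalise by the writhe: (-A^3)^(-w) = (-A^3)^(1) = -A^3, so f(A) = -A^3 * <K> = -A^20 + 2*A^16 - 3*A^12 + 4*A^8 - 4*A^4 + 5 - 3*A^-4 + 2*A^-8 - A^-12.
Substitute A = t^(-1/4), i.e. A^e → t^(-e/4): V(t) = -t^3 + 2*t^2 - 3*t + 5 - 4*t^-1 + 4*t^-2 - 3*t^-3 + 2*t^-4 - t^-5

Answer: -t^3 + 2*t^2 - 3*t + 5 - 4*t^-1 + 4*t^-2 - 3*t^-3 + 2*t^-4 - t^-5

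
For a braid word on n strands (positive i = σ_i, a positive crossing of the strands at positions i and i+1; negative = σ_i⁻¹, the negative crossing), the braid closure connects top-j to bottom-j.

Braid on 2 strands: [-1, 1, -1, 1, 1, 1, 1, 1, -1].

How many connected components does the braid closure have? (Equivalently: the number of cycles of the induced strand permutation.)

1

Derivation:
Track the strand permutation on 2 strands, starting from identity.
  step 1: s1^-1 swaps positions 1,2 -> [2 1]
  step 2: s1 swaps positions 1,2 -> [1 2]
  step 3: s1^-1 swaps positions 1,2 -> [2 1]
  step 4: s1 swaps positions 1,2 -> [1 2]
  step 5: s1 swaps positions 1,2 -> [2 1]
  step 6: s1 swaps positions 1,2 -> [1 2]
  step 7: s1 swaps positions 1,2 -> [2 1]
  step 8: s1 swaps positions 1,2 -> [1 2]
  step 9: s1^-1 swaps positions 1,2 -> [2 1]
Final permutation (position -> original strand): [2 1]
Closure components = cycle count of this permutation = 1.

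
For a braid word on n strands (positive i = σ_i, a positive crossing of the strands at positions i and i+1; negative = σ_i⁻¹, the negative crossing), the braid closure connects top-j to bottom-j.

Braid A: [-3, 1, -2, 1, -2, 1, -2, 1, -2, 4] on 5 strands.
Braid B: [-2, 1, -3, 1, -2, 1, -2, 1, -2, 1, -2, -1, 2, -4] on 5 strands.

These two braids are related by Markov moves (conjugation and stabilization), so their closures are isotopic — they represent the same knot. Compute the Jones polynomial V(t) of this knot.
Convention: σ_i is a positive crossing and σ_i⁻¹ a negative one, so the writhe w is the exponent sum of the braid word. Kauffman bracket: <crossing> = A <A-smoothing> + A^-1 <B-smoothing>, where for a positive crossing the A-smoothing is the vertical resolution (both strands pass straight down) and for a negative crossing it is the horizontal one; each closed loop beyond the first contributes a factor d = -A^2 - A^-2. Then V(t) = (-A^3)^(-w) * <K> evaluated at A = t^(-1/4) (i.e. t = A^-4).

Markov-equivalent braids have isotopic closures, hence identical knot invariants. Strip the Markov moves from each word to reach a common short braid β, then compute V(t) once on β.
Braid A: s3^-1 s1 s2^-1 s1 s2^-1 s1 s2^-1 s1 s2^-1 s4 on 5 strands reduces by inverse Markov moves (closure unchanged at each step):
  Destabilize: the word has the form β·s4 where s4 occurs only as the final letter (β ∈ B_4); drop it and the last strand → 4 strands.
Reduced to β = s3^-1 s1 s2^-1 s1 s2^-1 s1 s2^-1 s1 s2^-1 on 4 strands, 9 crossings.
Braid B: s2^-1 s1 s3^-1 s1 s2^-1 s1 s2^-1 s1 s2^-1 s1 s2^-1 s1^-1 s2 s4^-1 on 5 strands reduces by inverse Markov moves (closure unchanged at each step):
  Destabilize: the word has the form β·s4^-1 where s4^-1 occurs only as the final letter (β ∈ B_4); drop it and the last strand → 4 strands.
  Deconjugate: the word is γ·β·γ⁻¹ with γ = s2^-1 s1 (prefix) and γ⁻¹ = s1^-1 s2 (suffix); strip both.
Reduced to β = s3^-1 s1 s2^-1 s1 s2^-1 s1 s2^-1 s1 s2^-1 on 4 strands, 9 crossings.
Both give the same β = s3^-1 s1 s2^-1 s1 s2^-1 s1 s2^-1 s1 s2^-1 on 4 strands, so one state sum suffices:
Braid: s3^-1 s1 s2^-1 s1 s2^-1 s1 s2^-1 s1 s2^-1 on 4 strands, 9 crossings.
Writhe w = (#positive) - (#negative) = 4 - 5 = -1.
State-sum expansion of <K>. There are 2^9 = 512 states.
Smooth each crossing (0=||, 1=⌣⌢); contribution A^(Σ sign_k(1-2s_k)) * d^(L-1).
Tabulate the states by total A-exponent and number of loops L (A-exp: L × count):
  A^9: L=5 ×1
  A^7: L=4 ×8, L=6 ×1
  A^5: L=3 ×28, L=5 ×8
  A^3: L=2 ×52, L=4 ×32
  A^1: L=1 ×45, L=3 ×77, L=5 ×4
  A^-1: L=2 ×97, L=4 ×29
  A^-3: L=3 ×80, L=5 ×4
  A^-5: L=4 ×36
  A^-7: L=5 ×9
  A^-9: L=6 ×1
Each group contributes A^e * Σ count * d^(L-1):
Powers of d = -A^2 - A^-2: d^2 = A^4 + 2 + A^-4; d^3 = -A^6 - 3*A^2 - 3*A^-2 - A^-6; d^4 = A^8 + 4*A^4 + 6 + 4*A^-4 + A^-8; d^5 = -A^10 - 5*A^6 - 10*A^2 - 10*A^-2 - 5*A^-6 - A^-10.
  A^9 * (d^4) = A^17 + 4*A^13 + 6*A^9 + 4*A^5 + A
  A^7 * (8*d^3 + d^5) = -A^17 - 13*A^13 - 34*A^9 - 34*A^5 - 13*A - A^-3
  A^5 * (28*d^2 + 8*d^4) = 8*A^13 + 60*A^9 + 104*A^5 + 60*A + 8*A^-3
  A^3 * (52*d + 32*d^3) = -32*A^9 - 148*A^5 - 148*A - 32*A^-3
  A^1 * (45 + 77*d^2 + 4*d^4) = 4*A^9 + 93*A^5 + 223*A + 93*A^-3 + 4*A^-7
  A^-1 * (97*d + 29*d^3) = -29*A^5 - 184*A - 184*A^-3 - 29*A^-7
  A^-3 * (80*d^2 + 4*d^4) = 4*A^5 + 96*A + 184*A^-3 + 96*A^-7 + 4*A^-11
  A^-5 * (36*d^3) = -36*A - 108*A^-3 - 108*A^-7 - 36*A^-11
  A^-7 * (9*d^4) = 9*A + 36*A^-3 + 54*A^-7 + 36*A^-11 + 9*A^-15
  A^-9 * (d^5) = -A - 5*A^-3 - 10*A^-7 - 10*A^-11 - 5*A^-15 - A^-19
Summing the groups: <K> = -A^13 + 4*A^9 - 6*A^5 + 7*A - 9*A^-3 + 7*A^-7 - 6*A^-11 + 4*A^-15 - A^-19
Normalise by the writhe: (-A^3)^(-w) = (-A^3)^(1) = -A^3, so f(A) = -A^3 * <K> = A^16 - 4*A^12 + 6*A^8 - 7*A^4 + 9 - 7*A^-4 + 6*A^-8 - 4*A^-12 + A^-16.
Substitute A = t^(-1/4), i.e. A^e → t^(-e/4): V(t) = t^4 - 4*t^3 + 6*t^2 - 7*t + 9 - 7*t^-1 + 6*t^-2 - 4*t^-3 + t^-4

Answer: t^4 - 4*t^3 + 6*t^2 - 7*t + 9 - 7*t^-1 + 6*t^-2 - 4*t^-3 + t^-4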